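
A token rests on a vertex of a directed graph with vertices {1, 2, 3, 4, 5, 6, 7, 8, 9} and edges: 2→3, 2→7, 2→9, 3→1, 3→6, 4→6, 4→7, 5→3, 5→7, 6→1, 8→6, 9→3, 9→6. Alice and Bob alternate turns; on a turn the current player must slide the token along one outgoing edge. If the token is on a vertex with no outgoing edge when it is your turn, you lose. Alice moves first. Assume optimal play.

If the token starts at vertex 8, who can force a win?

Work bottom-up. With no move the player to move loses. Otherwise the position is W if at least one move leads to an L position for the opponent, and L if every move leads to a W.
Every edge goes from a vertex to one that appears earlier in the order 1, 7, 6, 4, 3, 5, 8, 9, 2, so processing vertices in that order labels each vertex after all of its successors.
1: no outgoing edge → L
7: no outgoing edge → L
6: W (go to 1, an L position)
4: W (go to 7, an L position)
3: W (go to 1, an L position)
5: W (go to 7, an L position)
8: L (sole option 6(W) is W)
9: L (options 3(W), 6(W) are all W)
2: W (go to 9, an L position)
Every move from 8 reaches a W position, so the mover loses.

Bob wins.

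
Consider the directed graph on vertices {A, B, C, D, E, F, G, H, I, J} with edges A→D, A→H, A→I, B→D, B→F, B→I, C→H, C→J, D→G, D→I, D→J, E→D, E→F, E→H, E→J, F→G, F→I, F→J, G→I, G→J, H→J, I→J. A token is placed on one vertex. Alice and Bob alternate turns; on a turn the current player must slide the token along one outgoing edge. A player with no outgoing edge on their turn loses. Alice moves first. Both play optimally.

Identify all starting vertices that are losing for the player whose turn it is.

Compute win/loss labels from the base case upward. A position with no move is L. Any other position is W if it can reach an L in one move, else L.
Every edge goes from a vertex to one that appears earlier in the order J, I, G, D, F, H, E, C, A, B, so processing vertices in that order labels each vertex after all of its successors.
J: no outgoing edge → L
I: can move to J, which is L ⇒ W
G: can move to J, which is L ⇒ W
D: can move to J, which is L ⇒ W
F: can move to J, which is L ⇒ W
H: can move to J, which is L ⇒ W
E: can move to J, which is L ⇒ W
C: can move to J, which is L ⇒ W
A: moves to H(W), D(W), I(W); every one is W ⇒ L
B: moves to F(W), D(W), I(W); every one is W ⇒ L
The losing starting vertices are exactly the entries labelled L in this table (3 of them).

A, B, J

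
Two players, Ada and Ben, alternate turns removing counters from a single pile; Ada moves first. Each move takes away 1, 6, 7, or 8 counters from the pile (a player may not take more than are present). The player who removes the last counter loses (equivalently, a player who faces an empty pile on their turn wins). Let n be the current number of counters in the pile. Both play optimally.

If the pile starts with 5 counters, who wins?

Positions with no move are W. A position that does have a move is losing for the player to move precisely when every available move leads to a winning position for the opponent. Fill in the labels:
n=0: no move; the opponent has just taken the last counter and therefore loses → W
n=1: the only move is to 0(W), a W ⇒ L
n=2: can move to 1, which is L ⇒ W
n=3: the only move is to 2(W), a W ⇒ L
n=4: can move to 3, which is L ⇒ W
n=5: the only move is to 4(W), a W ⇒ L
The starting position 5 is L: whatever Ada does, the opponent receives a W position.

Ben wins.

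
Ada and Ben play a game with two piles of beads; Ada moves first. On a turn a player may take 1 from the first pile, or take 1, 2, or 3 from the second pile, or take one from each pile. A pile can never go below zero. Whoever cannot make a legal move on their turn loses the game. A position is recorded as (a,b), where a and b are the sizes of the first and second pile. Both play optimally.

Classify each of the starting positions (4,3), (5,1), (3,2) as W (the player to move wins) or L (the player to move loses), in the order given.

(4,3): W, (5,1): W, (3,2): L

Compute win/loss labels from the base case upward. A position with no move is L. Any other position is W if it can reach an L in one move, else L.
No move ever increases a pile, so every position that can arise here has a ≤ 5 and b ≤ 3; it is enough to label the cells with 0 ≤ a ≤ 5 and 0 ≤ b ≤ 3.
Every move lowers a or b (never raises either), so fill the grid row by row in increasing a, and left to right within a row: each cell's successors are then already labelled.
      b=0  b=1  b=2  b=3
a=0:    L    W    W    W
a=1:    W    W    L    W
a=2:    L    W    W    W
a=3:    W    W    L    W
a=4:    L    W    W    W
a=5:    W    W    L    W
Cells with no legal move (terminal, hence L): (0,0).
The remaining L cells, each justified by listing all of its moves:
(1,2): only reaches (0,2)(W), (1,1)(W), (1,0)(W), (0,1)(W), all W → L
(2,0): only reaches (1,0)(W), which is W → L
(3,2): only reaches (2,2)(W), (3,1)(W), (3,0)(W), (2,1)(W), all W → L
(4,0): only reaches (3,0)(W), which is W → L
(5,2): only reaches (4,2)(W), (5,1)(W), (5,0)(W), (4,1)(W), all W → L
Every other cell has at least one move into one of the L cells above, so it is W.
(4,3): the move to (4,0) reaches an L cell, so W
(5,1): the move to (4,0) reaches an L cell, so W
(3,2): one of the L cells justified above, so L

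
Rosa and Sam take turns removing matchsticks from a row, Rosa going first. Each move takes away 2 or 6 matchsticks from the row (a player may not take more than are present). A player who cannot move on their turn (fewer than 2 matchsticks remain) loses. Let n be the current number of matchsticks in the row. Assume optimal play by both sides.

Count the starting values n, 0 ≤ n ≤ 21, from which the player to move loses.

12

Use the standard recursion: the mover loses at a terminal position; elsewhere, the mover wins exactly when some move hands the opponent an L position.
n=0: no move → L
n=1: no move → L
n=2: can move to 0, which is L ⇒ W
n=3: can move to 1, which is L ⇒ W
n=4: the only move is to 2(W), a W ⇒ L
n=5: the only move is to 3(W), a W ⇒ L
n=6: can move to 4, which is L ⇒ W
n=7: can move to 5, which is L ⇒ W
n=8: moves to 6(W), 2(W); every one is W ⇒ L
n=9: moves to 7(W), 3(W); every one is W ⇒ L
n=10: can move to 8, which is L ⇒ W
n=11: can move to 9, which is L ⇒ W
n=12: moves to 10(W), 6(W); every one is W ⇒ L
n=13: moves to 11(W), 7(W); every one is W ⇒ L
n=14: can move to 12, which is L ⇒ W
n=15: can move to 13, which is L ⇒ W
n=16: moves to 14(W), 10(W); every one is W ⇒ L
n=17: moves to 15(W), 11(W); every one is W ⇒ L
n=18: can move to 16, which is L ⇒ W
n=19: can move to 17, which is L ⇒ W
n=20: moves to 18(W), 14(W); every one is W ⇒ L
n=21: moves to 19(W), 15(W); every one is W ⇒ L
L entries with 0 ≤ n ≤ 21: n = 0, 1, 4, 5, 8, 9, 12, 13, 16, 17, 20, 21; that makes 12.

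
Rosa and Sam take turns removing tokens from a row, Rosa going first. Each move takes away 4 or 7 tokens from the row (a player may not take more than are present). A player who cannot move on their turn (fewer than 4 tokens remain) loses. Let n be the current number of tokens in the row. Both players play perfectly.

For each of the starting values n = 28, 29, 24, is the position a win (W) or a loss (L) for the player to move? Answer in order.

28: W, 29: W, 24: L

Label each position W (a win for the player to move) or L (a loss). A position with no legal move is L; any other position is W exactly when some move reaches an L, and L when every move reaches a W.
n=0: no move → L
n=1: no move → L
n=2: no move → L
n=3: no move → L
n=4: reaches L-position 0 → W
n=5: reaches L-position 1 → W
n=6: reaches L-position 2 → W
n=7: reaches L-position 3 → W
n=8: reaches L-position 1 → W
n=9: reaches L-position 2 → W
n=10: reaches L-position 3 → W
n=11: only reaches 7(W), 4(W), all W → L
n=12: only reaches 8(W), 5(W), all W → L
n=13: only reaches 9(W), 6(W), all W → L
n=14: only reaches 10(W), 7(W), all W → L
n=15: reaches L-position 11 → W
n=16: reaches L-position 12 → W
n=17: reaches L-position 13 → W
n=18: reaches L-position 14 → W
n=19: reaches L-position 12 → W
n=20: reaches L-position 13 → W
n=21: reaches L-position 14 → W
n=22: only reaches 18(W), 15(W), all W → L
n=23: only reaches 19(W), 16(W), all W → L
n=24: only reaches 20(W), 17(W), all W → L
n=25: only reaches 21(W), 18(W), all W → L
n=26: reaches L-position 22 → W
n=27: reaches L-position 23 → W
n=28: reaches L-position 24 → W
n=29: reaches L-position 25 → W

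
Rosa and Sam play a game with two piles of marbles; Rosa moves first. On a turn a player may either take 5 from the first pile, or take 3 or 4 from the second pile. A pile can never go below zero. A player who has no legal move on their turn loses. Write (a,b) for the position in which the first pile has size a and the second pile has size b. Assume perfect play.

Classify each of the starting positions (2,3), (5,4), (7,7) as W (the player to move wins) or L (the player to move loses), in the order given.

(2,3): W, (5,4): L, (7,7): W

Compute win/loss labels from the base case upward. A position with no move is L. Any other position is W if it can reach an L in one move, else L.
No move ever increases a pile, so every position that can arise here has a ≤ 7 and b ≤ 7; it is enough to label the cells with 0 ≤ a ≤ 7 and 0 ≤ b ≤ 7.
Every move lowers a or b (never raises either), so fill the grid row by row in increasing a, and left to right within a row: each cell's successors are then already labelled.
      b=0  b=1  b=2  b=3  b=4  b=5  b=6  b=7
a=0:    L    L    L    W    W    W    W    L
a=1:    L    L    L    W    W    W    W    L
a=2:    L    L    L    W    W    W    W    L
a=3:    L    L    L    W    W    W    W    L
a=4:    L    L    L    W    W    W    W    L
a=5:    W    W    W    L    L    L    W    W
a=6:    W    W    W    L    L    L    W    W
a=7:    W    W    W    L    L    L    W    W
Cells with no legal move (terminal, hence L): (0,0), (0,1), (0,2), (1,0), (1,1), (1,2), (2,0), (2,1), (2,2), (3,0), (3,1), (3,2), (4,0), (4,1), (4,2).
The remaining L cells, each justified by listing all of its moves:
(0,7): only reaches (0,4)(W), (0,3)(W), all W → L
(1,7): only reaches (1,4)(W), (1,3)(W), all W → L
(2,7): only reaches (2,4)(W), (2,3)(W), all W → L
(3,7): only reaches (3,4)(W), (3,3)(W), all W → L
(4,7): only reaches (4,4)(W), (4,3)(W), all W → L
(5,3): only reaches (0,3)(W), (5,0)(W), all W → L
(5,4): only reaches (0,4)(W), (5,1)(W), (5,0)(W), all W → L
(5,5): only reaches (0,5)(W), (5,2)(W), (5,1)(W), all W → L
(6,3): only reaches (1,3)(W), (6,0)(W), all W → L
(6,4): only reaches (1,4)(W), (6,1)(W), (6,0)(W), all W → L
(6,5): only reaches (1,5)(W), (6,2)(W), (6,1)(W), all W → L
(7,3): only reaches (2,3)(W), (7,0)(W), all W → L
(7,4): only reaches (2,4)(W), (7,1)(W), (7,0)(W), all W → L
(7,5): only reaches (2,5)(W), (7,2)(W), (7,1)(W), all W → L
Every other cell has at least one move into one of the L cells above, so it is W.
(2,3): the move to (2,0) reaches an L cell, so W
(5,4): one of the L cells justified above, so L
(7,7): the move to (2,7) reaches an L cell, so W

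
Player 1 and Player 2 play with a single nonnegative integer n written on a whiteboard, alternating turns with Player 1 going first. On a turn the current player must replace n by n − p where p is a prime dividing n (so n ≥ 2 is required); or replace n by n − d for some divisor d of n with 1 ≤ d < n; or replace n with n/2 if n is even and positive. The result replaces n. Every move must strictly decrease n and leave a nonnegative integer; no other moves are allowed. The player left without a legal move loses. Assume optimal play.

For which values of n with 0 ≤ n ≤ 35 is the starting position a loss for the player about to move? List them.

0, 1, 4, 9, 14, 20, 26, 32, 35

Build the W/L table. Terminal = L. A non-terminal position is W if it has a move to some L; otherwise it is L.
n=0: no move → L
n=1: no move → L
n=2: W (go to 0, an L position)
n=3: W (go to 0, an L position)
n=4: L (options 2(W), 3(W) are all W)
n=5: W (go to 0, an L position)
n=6: W (go to 4, an L position)
n=7: W (go to 0, an L position)
n=8: W (go to 4, an L position)
n=9: L (options 6(W), 8(W) are all W)
n=10: W (go to 9, an L position)
n=11: W (go to 0, an L position)
n=12: W (go to 9, an L position)
n=13: W (go to 0, an L position)
n=14: L (options 7(W), 12(W), 13(W) are all W)
n=15: W (go to 14, an L position)
n=16: W (go to 14, an L position)
n=17: W (go to 0, an L position)
n=18: W (go to 9, an L position)
n=19: W (go to 0, an L position)
n=20: L (options 10(W), 15(W), 16(W), 18(W), 19(W) are all W)
n=21: W (go to 14, an L position)
n=22: W (go to 20, an L position)
n=23: W (go to 0, an L position)
n=24: W (go to 20, an L position)
n=25: W (go to 20, an L position)
n=26: L (options 13(W), 24(W), 25(W) are all W)
n=27: W (go to 26, an L position)
n=28: W (go to 14, an L position)
n=29: W (go to 0, an L position)
n=30: W (go to 20, an L position)
n=31: W (go to 0, an L position)
n=32: L (options 16(W), 24(W), 28(W), 30(W), 31(W) are all W)
n=33: W (go to 32, an L position)
n=34: W (go to 32, an L position)
n=35: L (options 28(W), 30(W), 34(W) are all W)
The losing starting values of n are exactly the entries labelled L in this table (9 of them).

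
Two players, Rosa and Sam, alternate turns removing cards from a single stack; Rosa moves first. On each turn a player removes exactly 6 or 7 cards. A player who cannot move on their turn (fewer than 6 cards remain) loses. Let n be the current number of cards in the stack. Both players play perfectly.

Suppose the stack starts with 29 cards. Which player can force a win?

Sam wins.

Classify positions by backward induction: terminal positions (no move available) are L. From any other position, the mover wins iff some move reaches an L.
n=0: no move → L
n=1: no move → L
n=2: no move → L
n=3: no move → L
n=4: no move → L
n=5: no move → L
n=6: reaches L-position 0 → W
n=7: reaches L-position 1 → W
n=8: reaches L-position 2 → W
n=9: reaches L-position 3 → W
n=10: reaches L-position 4 → W
n=11: reaches L-position 5 → W
n=12: reaches L-position 5 → W
n=13: only reaches 7(W), 6(W), all W → L
n=14: only reaches 8(W), 7(W), all W → L
n=15: only reaches 9(W), 8(W), all W → L
n=16: only reaches 10(W), 9(W), all W → L
n=17: only reaches 11(W), 10(W), all W → L
n=18: only reaches 12(W), 11(W), all W → L
n=19: reaches L-position 13 → W
n=20: reaches L-position 14 → W
n=21: reaches L-position 15 → W
n=22: reaches L-position 16 → W
n=23: reaches L-position 17 → W
n=24: reaches L-position 18 → W
n=25: reaches L-position 18 → W
n=26: only reaches 20(W), 19(W), all W → L
n=27: only reaches 21(W), 20(W), all W → L
n=28: only reaches 22(W), 21(W), all W → L
n=29: only reaches 23(W), 22(W), all W → L
The starting position 29 is L: whatever Rosa does, the opponent receives a W position.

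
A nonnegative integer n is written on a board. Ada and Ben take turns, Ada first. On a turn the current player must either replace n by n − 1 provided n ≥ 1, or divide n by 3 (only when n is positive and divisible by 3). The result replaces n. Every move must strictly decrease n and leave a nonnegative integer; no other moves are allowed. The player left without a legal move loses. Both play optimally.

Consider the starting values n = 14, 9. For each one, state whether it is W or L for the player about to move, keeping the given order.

Compute win/loss labels from the base case upward. A position with no move is L. Any other position is W if it can reach an L in one move, else L.
n=0: no move → L
n=1: can move to 0, which is L ⇒ W
n=2: the only move is to 1(W), a W ⇒ L
n=3: can move to 2, which is L ⇒ W
n=4: the only move is to 3(W), a W ⇒ L
n=5: can move to 4, which is L ⇒ W
n=6: can move to 2, which is L ⇒ W
n=7: the only move is to 6(W), a W ⇒ L
n=8: can move to 7, which is L ⇒ W
n=9: moves to 3(W), 8(W); every one is W ⇒ L
n=10: can move to 9, which is L ⇒ W
n=11: the only move is to 10(W), a W ⇒ L
n=12: can move to 4, which is L ⇒ W
n=13: the only move is to 12(W), a W ⇒ L
n=14: can move to 13, which is L ⇒ W

14: W, 9: L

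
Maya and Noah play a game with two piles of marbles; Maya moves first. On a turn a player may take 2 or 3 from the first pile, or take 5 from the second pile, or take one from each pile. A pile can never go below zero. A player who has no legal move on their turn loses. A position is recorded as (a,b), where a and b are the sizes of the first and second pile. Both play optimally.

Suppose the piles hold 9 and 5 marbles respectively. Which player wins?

Label each position W (a win for the player to move) or L (a loss). A position with no legal move is L; any other position is W exactly when some move reaches an L, and L when every move reaches a W.
No move ever increases a pile, so every position that can arise here has a ≤ 9 and b ≤ 5; it is enough to label the cells with 0 ≤ a ≤ 9 and 0 ≤ b ≤ 5.
Every move lowers a or b (never raises either), so fill the grid row by row in increasing a, and left to right within a row: each cell's successors are then already labelled.
      b=0  b=1  b=2  b=3  b=4  b=5
a=0:    L    L    L    L    L    W
a=1:    L    W    W    W    W    W
a=2:    W    W    W    W    W    L
a=3:    W    W    W    W    W    L
a=4:    W    L    L    L    L    W
a=5:    L    L    W    W    W    W
a=6:    L    W    W    W    W    W
a=7:    W    W    W    W    W    L
a=8:    W    W    L    L    L    L
a=9:    W    L    L    W    W    W
Cells with no legal move (terminal, hence L): (0,0), (0,1), (0,2), (0,3), (0,4), (1,0).
The remaining L cells, each justified by listing all of its moves:
(2,5): moves to (0,5)(W), (2,0)(W), (1,4)(W); every one is W ⇒ L
(3,5): moves to (1,5)(W), (0,5)(W), (3,0)(W), (2,4)(W); every one is W ⇒ L
(4,1): moves to (2,1)(W), (1,1)(W), (3,0)(W); every one is W ⇒ L
(4,2): moves to (2,2)(W), (1,2)(W), (3,1)(W); every one is W ⇒ L
(4,3): moves to (2,3)(W), (1,3)(W), (3,2)(W); every one is W ⇒ L
(4,4): moves to (2,4)(W), (1,4)(W), (3,3)(W); every one is W ⇒ L
(5,0): moves to (3,0)(W), (2,0)(W); every one is W ⇒ L
(5,1): moves to (3,1)(W), (2,1)(W), (4,0)(W); every one is W ⇒ L
(6,0): moves to (4,0)(W), (3,0)(W); every one is W ⇒ L
(7,5): moves to (5,5)(W), (4,5)(W), (7,0)(W), (6,4)(W); every one is W ⇒ L
(8,2): moves to (6,2)(W), (5,2)(W), (7,1)(W); every one is W ⇒ L
(8,3): moves to (6,3)(W), (5,3)(W), (7,2)(W); every one is W ⇒ L
(8,4): moves to (6,4)(W), (5,4)(W), (7,3)(W); every one is W ⇒ L
(8,5): moves to (6,5)(W), (5,5)(W), (8,0)(W), (7,4)(W); every one is W ⇒ L
(9,1): moves to (7,1)(W), (6,1)(W), (8,0)(W); every one is W ⇒ L
(9,2): moves to (7,2)(W), (6,2)(W), (8,1)(W); every one is W ⇒ L
Every other cell has at least one move into one of the L cells above, so it is W.
From (9,5) Maya can move to (7,5), reaching an L position.

Maya wins.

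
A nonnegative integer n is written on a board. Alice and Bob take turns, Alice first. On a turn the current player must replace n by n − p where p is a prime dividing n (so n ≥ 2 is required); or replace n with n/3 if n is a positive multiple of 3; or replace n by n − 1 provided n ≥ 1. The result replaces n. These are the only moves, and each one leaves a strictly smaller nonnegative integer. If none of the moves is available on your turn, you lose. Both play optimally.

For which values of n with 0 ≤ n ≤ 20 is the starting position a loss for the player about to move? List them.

0, 4, 8, 14, 18

Work bottom-up. With no move the player to move loses. Otherwise the position is W if at least one move leads to an L position for the opponent, and L if every move leads to a W.
n=0: no move → L
n=1: →0(L), so W
n=2: →0(L), so W
n=3: →0(L), so W
n=4: →2(W), 3(W) — all W, so L
n=5: →0(L), so W
n=6: →4(L), so W
n=7: →0(L), so W
n=8: →6(W), 7(W) — all W, so L
n=9: →8(L), so W
n=10: →8(L), so W
n=11: →0(L), so W
n=12: →4(L), so W
n=13: →0(L), so W
n=14: →7(W), 12(W), 13(W) — all W, so L
n=15: →14(L), so W
n=16: →14(L), so W
n=17: →0(L), so W
n=18: →6(W), 15(W), 16(W), 17(W) — all W, so L
n=19: →0(L), so W
n=20: →18(L), so W
Reading off the rows marked L gives the requested list; there are 5 such values of n.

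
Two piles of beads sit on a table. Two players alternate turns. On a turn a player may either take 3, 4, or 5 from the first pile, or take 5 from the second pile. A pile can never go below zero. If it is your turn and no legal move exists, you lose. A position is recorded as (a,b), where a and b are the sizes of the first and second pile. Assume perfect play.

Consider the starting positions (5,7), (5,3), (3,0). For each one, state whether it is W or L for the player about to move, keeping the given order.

(5,7): L, (5,3): W, (3,0): W

Positions with no move are L. A position that does have a move is losing for the player to move precisely when every available move leads to a winning position for the opponent. Fill in the labels:
No move ever increases a pile, so every position that can arise here has a ≤ 5 and b ≤ 7; it is enough to label the cells with 0 ≤ a ≤ 5 and 0 ≤ b ≤ 7.
Every move lowers a or b (never raises either), so fill the grid row by row in increasing a, and left to right within a row: each cell's successors are then already labelled.
      b=0  b=1  b=2  b=3  b=4  b=5  b=6  b=7
a=0:    L    L    L    L    L    W    W    W
a=1:    L    L    L    L    L    W    W    W
a=2:    L    L    L    L    L    W    W    W
a=3:    W    W    W    W    W    L    L    L
a=4:    W    W    W    W    W    L    L    L
a=5:    W    W    W    W    W    L    L    L
Cells with no legal move (terminal, hence L): (0,0), (0,1), (0,2), (0,3), (0,4), (1,0), (1,1), (1,2), (1,3), (1,4), (2,0), (2,1), (2,2), (2,3), (2,4).
The remaining L cells, each justified by listing all of its moves:
(3,5): →(0,5)(W), (3,0)(W) — all W, so L
(3,6): →(0,6)(W), (3,1)(W) — all W, so L
(3,7): →(0,7)(W), (3,2)(W) — all W, so L
(4,5): →(1,5)(W), (0,5)(W), (4,0)(W) — all W, so L
(4,6): →(1,6)(W), (0,6)(W), (4,1)(W) — all W, so L
(4,7): →(1,7)(W), (0,7)(W), (4,2)(W) — all W, so L
(5,5): →(2,5)(W), (1,5)(W), (0,5)(W), (5,0)(W) — all W, so L
(5,6): →(2,6)(W), (1,6)(W), (0,6)(W), (5,1)(W) — all W, so L
(5,7): →(2,7)(W), (1,7)(W), (0,7)(W), (5,2)(W) — all W, so L
Every other cell has at least one move into one of the L cells above, so it is W.
(5,7): one of the L cells justified above, so L
(5,3): the move to (2,3) reaches an L cell, so W
(3,0): the move to (0,0) reaches an L cell, so W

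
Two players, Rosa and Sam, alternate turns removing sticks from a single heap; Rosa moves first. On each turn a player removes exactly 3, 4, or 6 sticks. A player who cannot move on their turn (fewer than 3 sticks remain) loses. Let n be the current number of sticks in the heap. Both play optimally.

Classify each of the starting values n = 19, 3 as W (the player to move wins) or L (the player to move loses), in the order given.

Classify positions by backward induction: terminal positions (no move available) are L. From any other position, the mover wins iff some move reaches an L.
n=0: no move → L
n=1: no move → L
n=2: no move → L
n=3: can move to 0, which is L ⇒ W
n=4: can move to 1, which is L ⇒ W
n=5: can move to 2, which is L ⇒ W
n=6: can move to 2, which is L ⇒ W
n=7: can move to 1, which is L ⇒ W
n=8: can move to 2, which is L ⇒ W
n=9: moves to 6(W), 5(W), 3(W); every one is W ⇒ L
n=10: moves to 7(W), 6(W), 4(W); every one is W ⇒ L
n=11: moves to 8(W), 7(W), 5(W); every one is W ⇒ L
n=12: can move to 9, which is L ⇒ W
n=13: can move to 10, which is L ⇒ W
n=14: can move to 11, which is L ⇒ W
n=15: can move to 11, which is L ⇒ W
n=16: can move to 10, which is L ⇒ W
n=17: can move to 11, which is L ⇒ W
n=18: moves to 15(W), 14(W), 12(W); every one is W ⇒ L
n=19: moves to 16(W), 15(W), 13(W); every one is W ⇒ L

19: L, 3: W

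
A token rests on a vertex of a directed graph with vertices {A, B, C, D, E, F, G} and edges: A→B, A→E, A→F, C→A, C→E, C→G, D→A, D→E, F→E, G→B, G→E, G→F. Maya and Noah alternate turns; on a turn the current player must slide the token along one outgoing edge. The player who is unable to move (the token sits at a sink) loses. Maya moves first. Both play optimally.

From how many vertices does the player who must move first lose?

2

Build the W/L table. Terminal = L. A non-terminal position is W if it has a move to some L; otherwise it is L.
Every edge goes from a vertex to one that appears earlier in the order B, E, F, G, A, D, C, so processing vertices in that order labels each vertex after all of its successors.
B: no outgoing edge → L
E: no outgoing edge → L
F: reaches L-position E → W
G: reaches L-position E → W
A: reaches L-position E → W
D: reaches L-position E → W
C: reaches L-position E → W
The L vertices are B, E; that is 2 in all.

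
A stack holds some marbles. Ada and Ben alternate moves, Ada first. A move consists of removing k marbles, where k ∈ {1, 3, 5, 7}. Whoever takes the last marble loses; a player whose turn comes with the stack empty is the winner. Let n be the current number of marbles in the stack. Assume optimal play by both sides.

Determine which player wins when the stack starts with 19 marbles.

Ben wins.

Classify positions by backward induction: terminal positions (no move available) are W. From any other position, the mover wins iff some move reaches an L.
n=0: no move; the opponent has just taken the last marble and therefore loses → W
n=1: the only move is to 0(W), a W ⇒ L
n=2: can move to 1, which is L ⇒ W
n=3: moves to 2(W), 0(W); every one is W ⇒ L
n=4: can move to 3, which is L ⇒ W
n=5: moves to 4(W), 2(W), 0(W); every one is W ⇒ L
n=6: can move to 5, which is L ⇒ W
n=7: moves to 6(W), 4(W), 2(W), 0(W); every one is W ⇒ L
n=8: can move to 7, which is L ⇒ W
n=9: moves to 8(W), 6(W), 4(W), 2(W); every one is W ⇒ L
n=10: can move to 9, which is L ⇒ W
n=11: moves to 10(W), 8(W), 6(W), 4(W); every one is W ⇒ L
n=12: can move to 11, which is L ⇒ W
n=13: moves to 12(W), 10(W), 8(W), 6(W); every one is W ⇒ L
n=14: can move to 13, which is L ⇒ W
n=15: moves to 14(W), 12(W), 10(W), 8(W); every one is W ⇒ L
n=16: can move to 15, which is L ⇒ W
n=17: moves to 16(W), 14(W), 12(W), 10(W); every one is W ⇒ L
n=18: can move to 17, which is L ⇒ W
n=19: moves to 18(W), 16(W), 14(W), 12(W); every one is W ⇒ L
Every move from 19 reaches a W position, so the mover loses.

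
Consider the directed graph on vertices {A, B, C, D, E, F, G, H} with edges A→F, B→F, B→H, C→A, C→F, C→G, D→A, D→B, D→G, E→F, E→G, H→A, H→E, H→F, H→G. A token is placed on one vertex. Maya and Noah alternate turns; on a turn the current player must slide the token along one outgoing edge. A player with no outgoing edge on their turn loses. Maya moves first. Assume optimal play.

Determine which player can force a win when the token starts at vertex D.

Classify positions by backward induction: terminal positions (no move available) are L. From any other position, the mover wins iff some move reaches an L.
Every edge goes from a vertex to one that appears earlier in the order G, F, E, A, H, B, C, D, so processing vertices in that order labels each vertex after all of its successors.
G: no outgoing edge → L
F: no outgoing edge → L
E: W (go to F, an L position)
A: W (go to F, an L position)
H: W (go to F, an L position)
B: W (go to F, an L position)
C: W (go to F, an L position)
D: W (go to G, an L position)
From D Maya can move to G, reaching an L position.

Maya wins.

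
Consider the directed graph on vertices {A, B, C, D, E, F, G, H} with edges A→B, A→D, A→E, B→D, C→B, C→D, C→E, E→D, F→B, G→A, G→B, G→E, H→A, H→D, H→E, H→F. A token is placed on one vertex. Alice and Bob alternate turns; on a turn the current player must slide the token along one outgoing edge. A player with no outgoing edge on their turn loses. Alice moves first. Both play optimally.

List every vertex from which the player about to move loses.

Use the standard recursion: the mover loses at a terminal position; elsewhere, the mover wins exactly when some move hands the opponent an L position.
Every edge goes from a vertex to one that appears earlier in the order D, E, B, A, F, C, H, G, so processing vertices in that order labels each vertex after all of its successors.
D: no outgoing edge → L
E: →D(L), so W
B: →D(L), so W
A: →D(L), so W
F: →B(W) only, which is W, so L
C: →D(L), so W
H: →F(L), so W
G: →A(W), B(W), E(W) — all W, so L
Reading off the rows marked L gives the requested list; there are 3 such vertices.

D, F, G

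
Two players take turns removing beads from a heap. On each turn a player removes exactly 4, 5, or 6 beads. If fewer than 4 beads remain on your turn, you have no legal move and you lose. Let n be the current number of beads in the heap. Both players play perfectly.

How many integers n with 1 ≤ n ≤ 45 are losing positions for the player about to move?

19

Classify positions by backward induction: terminal positions (no move available) are L. From any other position, the mover wins iff some move reaches an L.
n=0: no move → L
n=1: no move → L
n=2: no move → L
n=3: no move → L
n=4: →0(L), so W
n=5: →1(L), so W
n=6: →2(L), so W
n=7: →3(L), so W
n=8: →3(L), so W
n=9: →3(L), so W
n=10: →6(W), 5(W), 4(W) — all W, so L
n=11: →7(W), 6(W), 5(W) — all W, so L
n=12: →8(W), 7(W), 6(W) — all W, so L
n=13: →9(W), 8(W), 7(W) — all W, so L
n=14: →10(L), so W
n=15: →11(L), so W
n=16: →12(L), so W
n=17: →13(L), so W
n=18: →13(L), so W
n=19: →13(L), so W
n=20: →16(W), 15(W), 14(W) — all W, so L
n=21: →17(W), 16(W), 15(W) — all W, so L
n=22: →18(W), 17(W), 16(W) — all W, so L
n=23: →19(W), 18(W), 17(W) — all W, so L
n=24: →20(L), so W
n=25: →21(L), so W
n=26: →22(L), so W
n=27: →23(L), so W
n=28: →23(L), so W
n=29: →23(L), so W
n=30: →26(W), 25(W), 24(W) — all W, so L
n=31: →27(W), 26(W), 25(W) — all W, so L
n=32: →28(W), 27(W), 26(W) — all W, so L
n=33: →29(W), 28(W), 27(W) — all W, so L
n=34: →30(L), so W
n=35: →31(L), so W
n=36: →32(L), so W
n=37: →33(L), so W
n=38: →33(L), so W
n=39: →33(L), so W
n=40: →36(W), 35(W), 34(W) — all W, so L
n=41: →37(W), 36(W), 35(W) — all W, so L
n=42: →38(W), 37(W), 36(W) — all W, so L
n=43: →39(W), 38(W), 37(W) — all W, so L
n=44: →40(L), so W
n=45: →41(L), so W
L entries with 1 ≤ n ≤ 45 (n=0 is outside the asked range and is not counted): n = 1, 2, 3, 10, 11, 12, 13, 20, 21, 22, 23, 30, 31, 32, 33, 40, 41, 42, 43; that makes 19.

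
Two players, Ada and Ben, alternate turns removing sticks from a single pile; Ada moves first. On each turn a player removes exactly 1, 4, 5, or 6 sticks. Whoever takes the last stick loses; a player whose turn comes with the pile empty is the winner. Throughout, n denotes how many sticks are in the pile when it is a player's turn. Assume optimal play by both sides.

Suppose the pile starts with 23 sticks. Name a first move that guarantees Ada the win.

Use the standard recursion: the mover wins at a terminal position; elsewhere, the mover wins exactly when some move hands the opponent an L position.
n=0: no move; the opponent has just taken the last stick and therefore loses → W
n=1: only reaches 0(W), which is W → L
n=2: reaches L-position 1 → W
n=3: only reaches 2(W), which is W → L
n=4: reaches L-position 3 → W
n=5: reaches L-position 1 → W
n=6: reaches L-position 1 → W
n=7: reaches L-position 3 → W
n=8: reaches L-position 3 → W
n=9: reaches L-position 3 → W
n=10: only reaches 9(W), 6(W), 5(W), 4(W), all W → L
n=11: reaches L-position 10 → W
n=12: only reaches 11(W), 8(W), 7(W), 6(W), all W → L
n=13: reaches L-position 12 → W
n=14: reaches L-position 10 → W
n=15: reaches L-position 10 → W
n=16: reaches L-position 12 → W
n=17: reaches L-position 12 → W
n=18: reaches L-position 12 → W
n=19: only reaches 18(W), 15(W), 14(W), 13(W), all W → L
n=20: reaches L-position 19 → W
n=21: only reaches 20(W), 17(W), 16(W), 15(W), all W → L
n=22: reaches L-position 21 → W
n=23: reaches L-position 19 → W
From 23, the L positions reachable in one move are: 19.

Remove 4, leaving 19.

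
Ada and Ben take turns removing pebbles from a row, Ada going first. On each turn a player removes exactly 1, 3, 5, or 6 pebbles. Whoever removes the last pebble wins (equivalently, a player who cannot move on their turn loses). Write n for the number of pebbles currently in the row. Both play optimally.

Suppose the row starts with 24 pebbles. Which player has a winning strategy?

Compute win/loss labels from the base case upward. A position with no move is L. Any other position is W if it can reach an L in one move, else L.
n=0: no move → L
n=1: →0(L), so W
n=2: →1(W) only, which is W, so L
n=3: →2(L), so W
n=4: →3(W), 1(W) — all W, so L
n=5: →4(L), so W
n=6: →0(L), so W
n=7: →4(L), so W
n=8: →2(L), so W
n=9: →4(L), so W
n=10: →4(L), so W
n=11: →10(W), 8(W), 6(W), 5(W) — all W, so L
n=12: →11(L), so W
n=13: →12(W), 10(W), 8(W), 7(W) — all W, so L
n=14: →13(L), so W
n=15: →14(W), 12(W), 10(W), 9(W) — all W, so L
n=16: →15(L), so W
n=17: →11(L), so W
n=18: →15(L), so W
n=19: →13(L), so W
n=20: →15(L), so W
n=21: →15(L), so W
n=22: →21(W), 19(W), 17(W), 16(W) — all W, so L
n=23: →22(L), so W
n=24: →23(W), 21(W), 19(W), 18(W) — all W, so L
The starting position 24 is L: whatever Ada does, the opponent receives a W position.

Ben wins.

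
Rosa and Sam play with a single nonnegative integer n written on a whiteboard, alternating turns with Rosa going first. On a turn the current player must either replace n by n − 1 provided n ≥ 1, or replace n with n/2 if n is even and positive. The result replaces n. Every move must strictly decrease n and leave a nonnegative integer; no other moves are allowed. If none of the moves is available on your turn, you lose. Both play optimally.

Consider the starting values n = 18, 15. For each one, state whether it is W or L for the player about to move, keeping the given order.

18: W, 15: L

Label each position W (a win for the player to move) or L (a loss). A position with no legal move is L; any other position is W exactly when some move reaches an L, and L when every move reaches a W.
n=0: no move → L
n=1: can move to 0, which is L ⇒ W
n=2: the only move is to 1(W), a W ⇒ L
n=3: can move to 2, which is L ⇒ W
n=4: can move to 2, which is L ⇒ W
n=5: the only move is to 4(W), a W ⇒ L
n=6: can move to 5, which is L ⇒ W
n=7: the only move is to 6(W), a W ⇒ L
n=8: can move to 7, which is L ⇒ W
n=9: the only move is to 8(W), a W ⇒ L
n=10: can move to 5, which is L ⇒ W
n=11: the only move is to 10(W), a W ⇒ L
n=12: can move to 11, which is L ⇒ W
n=13: the only move is to 12(W), a W ⇒ L
n=14: can move to 7, which is L ⇒ W
n=15: the only move is to 14(W), a W ⇒ L
n=16: can move to 15, which is L ⇒ W
n=17: the only move is to 16(W), a W ⇒ L
n=18: can move to 9, which is L ⇒ W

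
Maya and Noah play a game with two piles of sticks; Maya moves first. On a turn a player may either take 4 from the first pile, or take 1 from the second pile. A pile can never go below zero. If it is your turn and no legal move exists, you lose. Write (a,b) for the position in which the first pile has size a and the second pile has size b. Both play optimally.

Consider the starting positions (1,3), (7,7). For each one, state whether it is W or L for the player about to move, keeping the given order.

(1,3): W, (7,7): L

Build the W/L table. Terminal = L. A non-terminal position is W if it has a move to some L; otherwise it is L.
No move ever increases a pile, so every position that can arise here has a ≤ 7 and b ≤ 7; it is enough to label the cells with 0 ≤ a ≤ 7 and 0 ≤ b ≤ 7.
Every move lowers a or b (never raises either), so fill the grid row by row in increasing a, and left to right within a row: each cell's successors are then already labelled.
      b=0  b=1  b=2  b=3  b=4  b=5  b=6  b=7
a=0:    L    W    L    W    L    W    L    W
a=1:    L    W    L    W    L    W    L    W
a=2:    L    W    L    W    L    W    L    W
a=3:    L    W    L    W    L    W    L    W
a=4:    W    L    W    L    W    L    W    L
a=5:    W    L    W    L    W    L    W    L
a=6:    W    L    W    L    W    L    W    L
a=7:    W    L    W    L    W    L    W    L
Cells with no legal move (terminal, hence L): (0,0), (1,0), (2,0), (3,0).
The remaining L cells, each justified by listing all of its moves:
(0,2): the only move is to (0,1)(W), a W ⇒ L
(0,4): the only move is to (0,3)(W), a W ⇒ L
(0,6): the only move is to (0,5)(W), a W ⇒ L
(1,2): the only move is to (1,1)(W), a W ⇒ L
(1,4): the only move is to (1,3)(W), a W ⇒ L
(1,6): the only move is to (1,5)(W), a W ⇒ L
(2,2): the only move is to (2,1)(W), a W ⇒ L
(2,4): the only move is to (2,3)(W), a W ⇒ L
(2,6): the only move is to (2,5)(W), a W ⇒ L
(3,2): the only move is to (3,1)(W), a W ⇒ L
(3,4): the only move is to (3,3)(W), a W ⇒ L
(3,6): the only move is to (3,5)(W), a W ⇒ L
(4,1): moves to (0,1)(W), (4,0)(W); every one is W ⇒ L
(4,3): moves to (0,3)(W), (4,2)(W); every one is W ⇒ L
(4,5): moves to (0,5)(W), (4,4)(W); every one is W ⇒ L
(4,7): moves to (0,7)(W), (4,6)(W); every one is W ⇒ L
(5,1): moves to (1,1)(W), (5,0)(W); every one is W ⇒ L
(5,3): moves to (1,3)(W), (5,2)(W); every one is W ⇒ L
(5,5): moves to (1,5)(W), (5,4)(W); every one is W ⇒ L
(5,7): moves to (1,7)(W), (5,6)(W); every one is W ⇒ L
(6,1): moves to (2,1)(W), (6,0)(W); every one is W ⇒ L
(6,3): moves to (2,3)(W), (6,2)(W); every one is W ⇒ L
(6,5): moves to (2,5)(W), (6,4)(W); every one is W ⇒ L
(6,7): moves to (2,7)(W), (6,6)(W); every one is W ⇒ L
(7,1): moves to (3,1)(W), (7,0)(W); every one is W ⇒ L
(7,3): moves to (3,3)(W), (7,2)(W); every one is W ⇒ L
(7,5): moves to (3,5)(W), (7,4)(W); every one is W ⇒ L
(7,7): moves to (3,7)(W), (7,6)(W); every one is W ⇒ L
Every other cell has at least one move into one of the L cells above, so it is W.
(1,3): the move to (1,2) reaches an L cell, so W
(7,7): one of the L cells justified above, so L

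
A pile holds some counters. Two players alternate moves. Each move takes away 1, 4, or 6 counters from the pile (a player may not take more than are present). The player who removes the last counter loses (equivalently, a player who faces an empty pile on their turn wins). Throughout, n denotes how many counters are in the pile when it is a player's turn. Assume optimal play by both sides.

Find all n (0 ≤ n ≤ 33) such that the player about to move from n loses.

Positions with no move are W. A position that does have a move is losing for the player to move precisely when every available move leads to a winning position for the opponent. Fill in the labels:
n=0: no move; the opponent has just taken the last counter and therefore loses → W
n=1: only reaches 0(W), which is W → L
n=2: reaches L-position 1 → W
n=3: only reaches 2(W), which is W → L
n=4: reaches L-position 3 → W
n=5: reaches L-position 1 → W
n=6: only reaches 5(W), 2(W), 0(W), all W → L
n=7: reaches L-position 6 → W
n=8: only reaches 7(W), 4(W), 2(W), all W → L
n=9: reaches L-position 8 → W
n=10: reaches L-position 6 → W
n=11: only reaches 10(W), 7(W), 5(W), all W → L
n=12: reaches L-position 11 → W
n=13: only reaches 12(W), 9(W), 7(W), all W → L
n=14: reaches L-position 13 → W
n=15: reaches L-position 11 → W
n=16: only reaches 15(W), 12(W), 10(W), all W → L
n=17: reaches L-position 16 → W
n=18: only reaches 17(W), 14(W), 12(W), all W → L
n=19: reaches L-position 18 → W
n=20: reaches L-position 16 → W
n=21: only reaches 20(W), 17(W), 15(W), all W → L
n=22: reaches L-position 21 → W
n=23: only reaches 22(W), 19(W), 17(W), all W → L
n=24: reaches L-position 23 → W
n=25: reaches L-position 21 → W
n=26: only reaches 25(W), 22(W), 20(W), all W → L
n=27: reaches L-position 26 → W
n=28: only reaches 27(W), 24(W), 22(W), all W → L
n=29: reaches L-position 28 → W
n=30: reaches L-position 26 → W
n=31: only reaches 30(W), 27(W), 25(W), all W → L
n=32: reaches L-position 31 → W
n=33: only reaches 32(W), 29(W), 27(W), all W → L
The losing starting values of n are exactly the entries labelled L in this table (14 of them).

1, 3, 6, 8, 11, 13, 16, 18, 21, 23, 26, 28, 31, 33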